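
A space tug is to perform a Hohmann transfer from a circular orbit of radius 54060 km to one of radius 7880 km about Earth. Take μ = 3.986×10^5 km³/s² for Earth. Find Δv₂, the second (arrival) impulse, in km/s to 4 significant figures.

The Hohmann ellipse has a_t = (r₁ + r₂)/2 = 30970 km.
Circular speed at r = 7880 km: v_c = √(μ/r) = 7.1122 km/s.
Vis-viva on the transfer ellipse at r = 7880 km gives v_t = √[μ(2/r − 1/a_t)] = 9.3966 km/s.
Δv₂ = |v_t − v_c| = |9.3966 − 7.1122| = 2.284 km/s.

Δv₂ = 2.284 km/s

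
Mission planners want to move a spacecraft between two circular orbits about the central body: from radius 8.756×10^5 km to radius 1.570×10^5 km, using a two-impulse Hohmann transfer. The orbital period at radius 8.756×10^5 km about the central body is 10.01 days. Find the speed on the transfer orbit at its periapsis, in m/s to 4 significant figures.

From Kepler's third law T² = 4π²r³/μ at r = 8.756×10^5 km, T = 10.01 days = 10.01 × 86400 s = 8.64864×10^5 s: μ = 4π²r³/T² = 3.54308×10^7 km³/s².
Semi-major axis of the transfer orbit: a_t = (8.756×10^5 + 1.570×10^5)/2 = 5.163×10^5 km.
At periapsis, r = 1.570×10^5 km.
Vis-viva: v = √[μ(2/r − 1/a_t)] = √[3.54308×10^7 × (2/1.570×10^5 − 1/5.163×10^5)] = 19.56 km/s.

v = 19560 m/s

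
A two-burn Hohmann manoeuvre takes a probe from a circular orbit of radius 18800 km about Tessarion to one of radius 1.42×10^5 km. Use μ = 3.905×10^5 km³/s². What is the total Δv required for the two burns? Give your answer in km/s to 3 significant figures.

Semi-major axis of the transfer orbit: a_t = (18800 + 1.420×10^5)/2 = 80400 km.
At r₁ the circular-orbit speed is v₁ = √(μ/r₁) = 4.5576 km/s.
Transfer-orbit speed at r₁ (v² = μ(2/r − 1/a)): v_p = √[μ(2/r₁ − 1/a_t)] = 6.0569 km/s.
First burn Δv₁ = |v_p − v₁| = 1.4993 km/s.
Circular speed at r₂: v₂ = √(μ/r₂) = 1.658312 km/s.
Transfer-orbit speed at r₂: v_a = √[μ(2/r₂ − 1/a_t)] = 0.8018945 km/s.
Second burn Δv₂ = |v₂ − v_a| = 0.85642 km/s.
Δv = Δv₁ + Δv₂ = 1.4993 + 0.85642 = 2.356 km/s.

Δv = 2.36 km/s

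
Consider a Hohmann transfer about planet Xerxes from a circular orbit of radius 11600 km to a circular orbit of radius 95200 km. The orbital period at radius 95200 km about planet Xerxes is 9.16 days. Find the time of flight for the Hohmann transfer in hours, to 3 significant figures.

From Kepler's third law T² = 4π²r³/μ at r = 95200 km, T = 9.16 days = 9.16 × 86400 s = 7.91424×10^5 s: μ = 4π²r³/T² = 54381.6 km³/s².
Semi-major axis of the transfer orbit: a_t = (11600 + 95200)/2 = 53400 km.
Half the transfer-orbit period gives t = π√(a_t³/μ) = 1.662×10^5 s.
Converting: 1.662×10^5 s ÷ 3600 s/hour = 46.2 hours.

t = 46.2 hours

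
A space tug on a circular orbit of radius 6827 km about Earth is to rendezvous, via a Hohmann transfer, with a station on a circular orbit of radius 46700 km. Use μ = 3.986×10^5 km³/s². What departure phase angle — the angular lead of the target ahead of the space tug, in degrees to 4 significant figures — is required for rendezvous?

φ = 101.9°

Semi-major axis of the transfer orbit: a_t = (6827 + 46700)/2 = 26763.5 km.
The half-period of the transfer ellipse is t = π√(a_t³/μ) = 21790 s.
The target's mean motion on its circular orbit is ω₂ = √(μ/r₂³) = 6.256×10^-5 rad/s.
Angle swept by the target during transfer: ω₂·t = 1.363 rad = 78.09°.
The space tug traverses 180° on the transfer ellipse, so the target must lead by 180° − 78.09° = 101.9°.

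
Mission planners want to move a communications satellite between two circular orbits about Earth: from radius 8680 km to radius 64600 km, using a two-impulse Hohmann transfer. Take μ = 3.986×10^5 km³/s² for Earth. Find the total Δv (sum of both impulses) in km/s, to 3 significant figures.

Transfer-ellipse semi-major axis a_t = (r₁ + r₂)/2 = (8680 + 64600)/2 = 36640 km.
At r₁ the circular-orbit speed is v₁ = √(μ/r₁) = 6.777 km/s.
Transfer-orbit speed at r₁ (vis-viva): v_p = √[μ(2/r₁ − 1/a_t)] = 8.998 km/s.
First burn Δv₁ = |v_p − v₁| = 2.221 km/s.
Circular speed at r₂: v₂ = √(μ/r₂) = 2.484 km/s.
Transfer-orbit speed at r₂: v_a = √[μ(2/r₂ − 1/a_t)] = 1.209 km/s.
Second burn Δv₂ = |v₂ − v_a| = 1.275 km/s.
Total Δv = Δv₁ + Δv₂ = 3.496 km/s.

Δv = 3.50 km/s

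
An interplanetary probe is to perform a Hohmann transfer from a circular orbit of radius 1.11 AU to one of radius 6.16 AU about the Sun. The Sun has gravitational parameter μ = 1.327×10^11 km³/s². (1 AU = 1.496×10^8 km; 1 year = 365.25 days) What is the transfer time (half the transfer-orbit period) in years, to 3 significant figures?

In km: r₁ = 1.11 × 1.496×10^8 = 1.66056×10^8 km; r₂ = 6.16 × 1.496×10^8 = 9.21536×10^8 km.
Transfer-ellipse semi-major axis a_t = (r₁ + r₂)/2 = (1.66056×10^8 + 9.21536×10^8)/2 = 5.43796×10^8 km.
Half the transfer-orbit period gives t = π√(a_t³/μ) = 1.094×10^8 s.
Converting: 1.094×10^8 s ÷ 3.15576×10^7 s/year (365.25 × 86400) = 3.47 years.

t = 3.47 years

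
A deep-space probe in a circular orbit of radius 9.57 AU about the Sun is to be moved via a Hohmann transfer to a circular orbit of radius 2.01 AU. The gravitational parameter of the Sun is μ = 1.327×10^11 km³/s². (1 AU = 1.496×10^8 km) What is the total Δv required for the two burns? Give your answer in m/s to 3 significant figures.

In km: r₁ = 9.57 × 1.496×10^8 = 1.431672×10^9 km; r₂ = 2.01 × 1.496×10^8 = 3.00696×10^8 km.
The Hohmann ellipse has a_t = (r₁ + r₂)/2 = 8.66184×10^8 km.
Circular speed at r₁: v₁ = √(μ/r₁) = √(1.327×10^11/1.431672×10^9) = 9.6275 km/s.
On the transfer ellipse at r₁, v² = μ(2/r − 1/a) gives v_a = √[μ(2/r₁ − 1/a_t)] = 5.6725 km/s.
First burn Δv₁ = |v_a − v₁| = 3.955 km/s.
At r₂, v₂ = √(μ/r₂) = 21.01 km/s.
Transfer-orbit speed at r₂: v_p = √[μ(2/r₂ − 1/a_t)] = 27.01 km/s.
Second burn Δv₂ = |v₂ − v_p| = 6.000 km/s.
Δv = Δv₁ + Δv₂ = 3.955 + 6.000 = 9.955 km/s.

Δv = 9960 m/s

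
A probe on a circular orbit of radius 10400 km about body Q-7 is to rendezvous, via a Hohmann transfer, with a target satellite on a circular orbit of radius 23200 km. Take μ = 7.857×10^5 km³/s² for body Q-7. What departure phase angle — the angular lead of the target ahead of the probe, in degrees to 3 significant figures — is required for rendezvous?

Transfer-ellipse semi-major axis a_t = (r₁ + r₂)/2 = (10400 + 23200)/2 = 16800 km.
The half-period of the transfer ellipse is t = π√(a_t³/μ) = 7718 s.
The target's mean motion on its circular orbit is ω₂ = √(μ/r₂³) = 2.508×10^-4 rad/s.
Angle swept by the target during transfer: ω₂·t = 1.936 rad = 110.9°.
The probe traverses 180° on the transfer ellipse, so the target must lead by 180° − 110.9° = 69.1°.

φ = 69.1°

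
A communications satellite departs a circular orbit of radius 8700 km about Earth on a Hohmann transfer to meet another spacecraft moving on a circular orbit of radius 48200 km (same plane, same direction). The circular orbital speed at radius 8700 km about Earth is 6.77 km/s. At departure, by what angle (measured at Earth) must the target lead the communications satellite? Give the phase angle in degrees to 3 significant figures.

φ = 98.4°

From the circular-orbit relation v² = μ/r at r = 8700 km: μ = v²r = (6.77)² × 8700 = 3.98746×10^5 km³/s².
Transfer-ellipse semi-major axis a_t = (r₁ + r₂)/2 = (8700 + 48200)/2 = 28450 km.
The half-period of the transfer ellipse is t = π√(a_t³/μ) = 23874 s.
Target angular speed ω₂ = √(μ/r₂³) = 5.9673×10^-5 rad/s.
Angle swept by the target during transfer: ω₂·t = 1.42463 rad = 81.63°.
Arrival is 180° from departure on the ellipse, so φ = 180° − 81.63° = 98.4°.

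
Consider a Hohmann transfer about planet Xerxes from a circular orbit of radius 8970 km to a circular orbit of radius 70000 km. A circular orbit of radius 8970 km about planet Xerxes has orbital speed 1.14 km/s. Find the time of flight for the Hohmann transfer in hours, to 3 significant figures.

From the circular-orbit relation v² = μ/r at r = 8970 km: μ = v²r = (1.14)² × 8970 = 11657.4 km³/s².
Transfer-ellipse semi-major axis a_t = (r₁ + r₂)/2 = (8970 + 70000)/2 = 39485 km.
Half the transfer-orbit period gives t = π√(a_t³/μ) = 2.283×10^5 s.
Converting: 2.283×10^5 s ÷ 3600 s/hour = 63.4 hours.

t = 63.4 hours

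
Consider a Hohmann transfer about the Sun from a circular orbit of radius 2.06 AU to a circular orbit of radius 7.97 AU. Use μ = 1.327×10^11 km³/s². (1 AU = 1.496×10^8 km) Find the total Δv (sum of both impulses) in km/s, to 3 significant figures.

In km: r₁ = 2.06 × 1.496×10^8 = 3.08176×10^8 km; r₂ = 7.97 × 1.496×10^8 = 1.192312×10^9 km.
Transfer-ellipse semi-major axis a_t = (r₁ + r₂)/2 = (3.08176×10^8 + 1.192312×10^9)/2 = 7.50244×10^8 km.
At r₁ the circular-orbit speed is v₁ = √(μ/r₁) = 20.751 km/s.
On the transfer ellipse at r₁, vis-viva equation gives v_p = √[μ(2/r₁ − 1/a_t)] = 26.160 km/s.
First burn Δv₁ = |v_p − v₁| = 5.409 km/s.
At r₂, v₂ = √(μ/r₂) = 10.5497 km/s.
Transfer-orbit speed at r₂: v_a = √[μ(2/r₂ − 1/a_t)] = 6.76143 km/s.
Second burn Δv₂ = |v₂ − v_a| = 3.788 km/s.
Total Δv = Δv₁ + Δv₂ = 9.197 km/s.

Δv = 9.20 km/s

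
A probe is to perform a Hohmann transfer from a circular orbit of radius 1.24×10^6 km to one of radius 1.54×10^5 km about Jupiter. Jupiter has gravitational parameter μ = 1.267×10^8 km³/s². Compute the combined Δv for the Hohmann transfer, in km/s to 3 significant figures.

The Hohmann ellipse has a_t = (r₁ + r₂)/2 = 6.970×10^5 km.
Circular speed at r₁: v₁ = √(μ/r₁) = √(1.267×10^8/1.240×10^6) = 10.108 km/s.
On the transfer ellipse at r₁, vis-viva equation gives v_a = √[μ(2/r₁ − 1/a_t)] = 4.7514 km/s.
First burn Δv₁ = |v_a − v₁| = 5.357 km/s.
At r₂, v₂ = √(μ/r₂) = 28.683 km/s.
Transfer-orbit speed at r₂: v_p = √[μ(2/r₂ − 1/a_t)] = 38.258 km/s.
Second burn Δv₂ = |v₂ − v_p| = 9.575 km/s.
Δv = Δv₁ + Δv₂ = 5.357 + 9.575 = 14.93 km/s.

Δv = 14.9 km/s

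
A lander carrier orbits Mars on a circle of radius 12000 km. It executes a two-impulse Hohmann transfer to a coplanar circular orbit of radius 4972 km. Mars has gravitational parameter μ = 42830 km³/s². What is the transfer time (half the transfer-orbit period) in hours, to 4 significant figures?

t = 3.296 hours

The Hohmann ellipse has a_t = (r₁ + r₂)/2 = 8486 km.
Half the transfer-orbit period gives t = π√(a_t³/μ) = 11867 s.
Converting: 11867 s ÷ 3600 s/hour = 3.296 hours.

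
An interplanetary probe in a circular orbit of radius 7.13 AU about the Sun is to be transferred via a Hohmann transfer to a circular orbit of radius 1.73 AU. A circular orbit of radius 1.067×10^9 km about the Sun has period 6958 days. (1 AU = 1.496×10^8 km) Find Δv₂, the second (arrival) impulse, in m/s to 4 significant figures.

From Kepler's third law T² = 4π²r³/μ at r = 1.067×10^9 km, T = 6958 days = 6958 × 86400 s = 6.011712×10^8 s: μ = 4π²r³/T² = 1.32696×10^11 km³/s².
In km: r₁ = 7.13 × 1.496×10^8 = 1.066648×10^9 km; r₂ = 1.73 × 1.496×10^8 = 2.58808×10^8 km.
Semi-major axis of the transfer orbit: a_t = (1.066648×10^9 + 2.58808×10^8)/2 = 6.62728×10^8 km.
On the circular orbit at r = 2.58808×10^8 km, v_c = √(μ/r) = 22.643 km/s.
Transfer-orbit speed at the same r (vis-viva, a = a_t): v_t = √[μ(2/r − 1/a_t)] = 28.726 km/s.
Δv₂ = |v_t − v_c| = |28.726 − 22.643| = 6.083 km/s.

Δv₂ = 6083 m/s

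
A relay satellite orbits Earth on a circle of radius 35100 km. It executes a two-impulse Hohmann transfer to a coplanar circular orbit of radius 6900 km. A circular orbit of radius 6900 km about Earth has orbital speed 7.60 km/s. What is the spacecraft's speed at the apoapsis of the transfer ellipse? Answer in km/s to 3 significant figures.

From the circular-orbit relation v² = μ/r at r = 6900 km: μ = v²r = (7.60)² × 6900 = 3.98544×10^5 km³/s².
Transfer-ellipse semi-major axis a_t = (r₁ + r₂)/2 = (35100 + 6900)/2 = 21000 km.
At apoapsis, r = 35100 km.
Applying v² = μ(2/r − 1/a_t): v = 1.932 km/s.

v = 1.93 km/s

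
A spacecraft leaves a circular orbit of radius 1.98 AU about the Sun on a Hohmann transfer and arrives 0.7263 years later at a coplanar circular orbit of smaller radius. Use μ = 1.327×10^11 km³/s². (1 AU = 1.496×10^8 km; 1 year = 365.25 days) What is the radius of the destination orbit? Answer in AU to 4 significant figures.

In km: r₁ = 1.98 × 1.496×10^8 = 2.96208×10^8 km.
Transfer time t = 0.7263 years × 365.25 × 86400 s = 2.292028488×10^7 s, and t = π√(a_t³/μ).
So a_t = (μ t²/π²)^(1/3) = (1.327×10^11 × (2.292028488×10^7)² / π²)^(1/3) = 1.9187×10^8 km.
Since a_t = (r₁ + r₂)/2, r₂ = 2a_t − r₁ = 2×1.9187×10^8 − 2.96208×10^8 = 8.7532×10^7 km.
In AU: r₂ = 8.7532×10^7 / 1.496×10^8 = 0.5851 AU.

r₂ = 0.5851 AU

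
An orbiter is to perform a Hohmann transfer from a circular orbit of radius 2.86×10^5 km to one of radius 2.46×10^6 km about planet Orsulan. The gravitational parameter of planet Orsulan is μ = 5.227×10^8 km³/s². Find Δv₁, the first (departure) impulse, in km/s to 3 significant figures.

Semi-major axis of the transfer orbit: a_t = (2.860×10^5 + 2.460×10^6)/2 = 1.373×10^6 km.
Circular speed at r = 2.860×10^5 km: v_c = √(μ/r) = 42.75 km/s.
Vis-viva on the transfer ellipse at r = 2.860×10^5 km gives v_t = √[μ(2/r − 1/a_t)] = 57.22 km/s.
Δv₁ = |v_t − v_c| = |57.22 − 42.75| = 14.47 km/s.

Δv₁ = 14.5 km/s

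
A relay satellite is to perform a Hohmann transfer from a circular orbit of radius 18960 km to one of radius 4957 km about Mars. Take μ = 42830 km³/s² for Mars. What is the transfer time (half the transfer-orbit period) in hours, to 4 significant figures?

Semi-major axis of the transfer orbit: a_t = (18960 + 4957)/2 = 11958.5 km.
Transfer time t = π√(a_t³/μ) = π√((11958.5)³ / 42830) = 19850 s.
Converting: 19850 s ÷ 3600 s/hour = 5.514 hours.

t = 5.514 hours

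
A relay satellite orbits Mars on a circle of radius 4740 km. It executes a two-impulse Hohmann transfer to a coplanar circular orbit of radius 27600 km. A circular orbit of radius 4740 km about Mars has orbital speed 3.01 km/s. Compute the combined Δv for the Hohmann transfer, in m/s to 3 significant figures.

From the circular-orbit relation v² = μ/r at r = 4740 km: μ = v²r = (3.01)² × 4740 = 42944.9 km³/s².
The Hohmann ellipse has a_t = (r₁ + r₂)/2 = 16170 km.
Circular speed at r₁: v₁ = √(μ/r₁) = √(42944.9/4740) = 3.01000 km/s.
Transfer-orbit speed at r₁ (v² = μ(2/r − 1/a)): v_p = √[μ(2/r₁ − 1/a_t)] = 3.93248 km/s.
First burn Δv₁ = |v_p − v₁| = 0.92248 km/s.
At r₂, v₂ = √(μ/r₂) = 1.24739 km/s.
Transfer-orbit speed at r₂: v_a = √[μ(2/r₂ − 1/a_t)] = 0.675360 km/s.
Second burn Δv₂ = |v₂ − v_a| = 0.57203 km/s.
Total Δv = Δv₁ + Δv₂ = 1.495 km/s.

Δv = 1490 m/s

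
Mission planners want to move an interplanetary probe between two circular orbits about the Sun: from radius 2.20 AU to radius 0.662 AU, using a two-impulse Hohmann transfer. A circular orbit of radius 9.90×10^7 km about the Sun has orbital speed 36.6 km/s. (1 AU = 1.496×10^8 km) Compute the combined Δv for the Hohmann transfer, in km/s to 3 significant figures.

Δv = 15.2 km/s

From the circular-orbit relation v² = μ/r at r = 9.90×10^7 km: μ = v²r = (36.6)² × 9.90×10^7 = 1.32616×10^11 km³/s².
In km: r₁ = 2.20 × 1.496×10^8 = 3.2912×10^8 km; r₂ = 0.662 × 1.496×10^8 = 9.90352×10^7 km.
The Hohmann ellipse has a_t = (r₁ + r₂)/2 = 2.140776×10^8 km.
At r₁ the circular-orbit speed is v₁ = √(μ/r₁) = 20.07 km/s.
On the transfer ellipse at r₁, vis-viva gives v_a = √[μ(2/r₁ − 1/a_t)] = 13.65 km/s.
First burn Δv₁ = |v_a − v₁| = 6.420 km/s.
At r₂, v₂ = √(μ/r₂) = 36.5935 km/s.
Transfer-orbit speed at r₂: v_p = √[μ(2/r₂ − 1/a_t)] = 45.3728 km/s.
Second burn Δv₂ = |v₂ − v_p| = 8.779 km/s.
Total Δv = Δv₁ + Δv₂ = 15.20 km/s.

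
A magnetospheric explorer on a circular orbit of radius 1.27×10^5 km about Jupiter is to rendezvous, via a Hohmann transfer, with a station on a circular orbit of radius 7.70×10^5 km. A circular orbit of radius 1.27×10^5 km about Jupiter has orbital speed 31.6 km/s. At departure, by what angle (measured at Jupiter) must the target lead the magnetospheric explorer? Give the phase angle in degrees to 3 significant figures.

From the circular-orbit relation v² = μ/r at r = 1.27×10^5 km: μ = v²r = (31.6)² × 1.27×10^5 = 1.26817×10^8 km³/s².
The Hohmann ellipse has a_t = (r₁ + r₂)/2 = 4.485×10^5 km.
Transfer time t = π√(a_t³/μ) = 83792 s.
The target's mean motion on its circular orbit is ω₂ = √(μ/r₂³) = 1.6667×10^-5 rad/s.
Angle swept by the target during transfer: ω₂·t = 1.3966 rad = 80.02°.
The magnetospheric explorer traverses 180° on the transfer ellipse, so the target must lead by 180° − 80.02° = 100°.

φ = 100°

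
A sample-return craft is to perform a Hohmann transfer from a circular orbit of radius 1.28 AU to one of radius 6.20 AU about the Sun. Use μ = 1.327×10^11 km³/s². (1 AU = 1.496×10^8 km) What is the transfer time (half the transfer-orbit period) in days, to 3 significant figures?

t = 1320 days

In km: r₁ = 1.28 × 1.496×10^8 = 1.91488×10^8 km; r₂ = 6.20 × 1.496×10^8 = 9.2752×10^8 km.
The Hohmann ellipse has a_t = (r₁ + r₂)/2 = 5.59504×10^8 km.
Transfer time t = π√(a_t³/μ) = π√((5.59504×10^8)³ / 1.327×10^11) = 1.141×10^8 s.
Converting: 1.141×10^8 s ÷ 86400 s/day = 1320 days.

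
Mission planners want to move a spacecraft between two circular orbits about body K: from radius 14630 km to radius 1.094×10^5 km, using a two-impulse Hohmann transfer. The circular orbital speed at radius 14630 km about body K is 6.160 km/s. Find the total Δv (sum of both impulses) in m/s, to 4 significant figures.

Δv = 3180 m/s

From the circular-orbit relation v² = μ/r at r = 14630 km: μ = v²r = (6.160)² × 14630 = 5.55144×10^5 km³/s².
Semi-major axis of the transfer orbit: a_t = (14630 + 1.094×10^5)/2 = 62015 km.
At r₁ the circular-orbit speed is v₁ = √(μ/r₁) = 6.1600 km/s.
On the transfer ellipse at r₁, vis-viva equation gives v_p = √[μ(2/r₁ − 1/a_t)] = 8.1817 km/s.
First burn Δv₁ = |v_p − v₁| = 2.0217 km/s.
Circular speed at r₂: v₂ = √(μ/r₂) = 2.25265 km/s.
Transfer-orbit speed at r₂: v_a = √[μ(2/r₂ − 1/a_t)] = 1.09413 km/s.
Second burn Δv₂ = |v₂ − v_a| = 1.1585 km/s.
Total Δv = Δv₁ + Δv₂ = 3.180 km/s.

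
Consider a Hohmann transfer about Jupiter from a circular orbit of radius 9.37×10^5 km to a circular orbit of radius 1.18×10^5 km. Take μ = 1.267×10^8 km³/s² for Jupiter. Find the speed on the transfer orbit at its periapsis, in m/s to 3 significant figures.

Semi-major axis of the transfer orbit: a_t = (9.370×10^5 + 1.180×10^5)/2 = 5.275×10^5 km.
At periapsis, r = 1.180×10^5 km.
From the vis-viva equation, v = √[μ(2/r − 1/a_t)] = 43.67 km/s.

v = 43700 m/s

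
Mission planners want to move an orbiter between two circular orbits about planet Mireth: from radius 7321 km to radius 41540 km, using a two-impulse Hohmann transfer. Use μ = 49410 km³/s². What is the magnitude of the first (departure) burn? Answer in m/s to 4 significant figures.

Semi-major axis of the transfer orbit: a_t = (7321 + 41540)/2 = 24430.5 km.
Circular speed at r = 7321 km: v_c = √(μ/r) = 2.5979 km/s.
Vis-viva on the transfer ellipse at r = 7321 km gives v_t = √[μ(2/r − 1/a_t)] = 3.3876 km/s.
Δv₁ = |v_t − v_c| = |3.3876 − 2.5979| = 0.7897 km/s.

Δv₁ = 789.7 m/s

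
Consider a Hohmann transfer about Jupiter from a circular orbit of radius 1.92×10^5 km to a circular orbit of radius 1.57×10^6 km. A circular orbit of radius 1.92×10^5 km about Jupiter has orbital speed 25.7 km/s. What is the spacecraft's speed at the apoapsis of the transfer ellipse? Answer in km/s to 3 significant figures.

v = 4.20 km/s

From the circular-orbit relation v² = μ/r at r = 1.92×10^5 km: μ = v²r = (25.7)² × 1.92×10^5 = 1.26814×10^8 km³/s².
The Hohmann ellipse has a_t = (r₁ + r₂)/2 = 8.810×10^5 km.
At apoapsis, r = 1.570×10^6 km.
Applying v² = μ(2/r − 1/a_t): v = 4.196 km/s.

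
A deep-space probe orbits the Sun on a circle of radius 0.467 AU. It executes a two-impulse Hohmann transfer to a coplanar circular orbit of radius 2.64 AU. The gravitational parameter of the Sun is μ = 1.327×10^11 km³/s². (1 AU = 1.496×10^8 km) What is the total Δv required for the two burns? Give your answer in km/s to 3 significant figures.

In km: r₁ = 0.467 × 1.496×10^8 = 6.98632×10^7 km; r₂ = 2.64 × 1.496×10^8 = 3.94944×10^8 km.
Transfer-ellipse semi-major axis a_t = (r₁ + r₂)/2 = (6.98632×10^7 + 3.94944×10^8)/2 = 2.324036×10^8 km.
At r₁ the circular-orbit speed is v₁ = √(μ/r₁) = 43.58 km/s.
On the transfer ellipse at r₁, v² = μ(2/r − 1/a) gives v_p = √[μ(2/r₁ − 1/a_t)] = 56.81 km/s.
First burn Δv₁ = |v_p − v₁| = 13.23 km/s.
At r₂, v₂ = √(μ/r₂) = 18.33 km/s.
Transfer-orbit speed at r₂: v_a = √[μ(2/r₂ − 1/a_t)] = 10.05 km/s.
Second burn Δv₂ = |v₂ − v_a| = 8.280 km/s.
Δv = Δv₁ + Δv₂ = 13.23 + 8.280 = 21.51 km/s.

Δv = 21.5 km/s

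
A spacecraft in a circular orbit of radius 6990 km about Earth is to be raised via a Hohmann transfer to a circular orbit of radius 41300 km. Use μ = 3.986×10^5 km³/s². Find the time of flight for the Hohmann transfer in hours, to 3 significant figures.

t = 5.19 hours

Transfer-ellipse semi-major axis a_t = (r₁ + r₂)/2 = (6990 + 41300)/2 = 24145 km.
By Kepler's third law the transfer-orbit period is T = 2π√(a_t³/μ), so t = T/2 = 18670 s.
Converting: 18670 s ÷ 3600 s/hour = 5.19 hours.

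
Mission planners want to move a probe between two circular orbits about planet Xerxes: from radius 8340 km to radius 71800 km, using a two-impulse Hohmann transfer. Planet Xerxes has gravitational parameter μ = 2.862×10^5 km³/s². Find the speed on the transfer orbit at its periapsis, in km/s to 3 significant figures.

Transfer-ellipse semi-major axis a_t = (r₁ + r₂)/2 = (8340 + 71800)/2 = 40070 km.
At periapsis, r = 8340 km.
Vis-viva: v = √[μ(2/r − 1/a_t)] = √[2.862×10^5 × (2/8340 − 1/40070)] = 7.842 km/s.

v = 7.84 km/s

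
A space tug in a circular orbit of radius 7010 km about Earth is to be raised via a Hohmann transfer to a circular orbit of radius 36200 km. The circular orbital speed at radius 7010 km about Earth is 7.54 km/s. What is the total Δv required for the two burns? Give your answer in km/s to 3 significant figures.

Δv = 3.65 km/s

From the circular-orbit relation v² = μ/r at r = 7010 km: μ = v²r = (7.54)² × 7010 = 3.98530×10^5 km³/s².
Semi-major axis of the transfer orbit: a_t = (7010 + 36200)/2 = 21605 km.
Circular speed at r₁: v₁ = √(μ/r₁) = √(3.98530×10^5/7010) = 7.540 km/s.
On the transfer ellipse at r₁, v² = μ(2/r − 1/a) gives v_p = √[μ(2/r₁ − 1/a_t)] = 9.760 km/s.
First burn Δv₁ = |v_p − v₁| = 2.220 km/s.
At r₂, v₂ = √(μ/r₂) = 3.318 km/s.
Transfer-orbit speed at r₂: v_a = √[μ(2/r₂ − 1/a_t)] = 1.890 km/s.
Second burn Δv₂ = |v₂ − v_a| = 1.428 km/s.
Total Δv = Δv₁ + Δv₂ = 3.648 km/s.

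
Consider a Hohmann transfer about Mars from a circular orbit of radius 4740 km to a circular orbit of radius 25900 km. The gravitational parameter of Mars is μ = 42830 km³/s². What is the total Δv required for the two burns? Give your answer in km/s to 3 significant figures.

Semi-major axis of the transfer orbit: a_t = (4740 + 25900)/2 = 15320 km.
Circular speed at r₁: v₁ = √(μ/r₁) = √(42830/4740) = 3.0060 km/s.
On the transfer ellipse at r₁, v² = μ(2/r − 1/a) gives v_p = √[μ(2/r₁ − 1/a_t)] = 3.9085 km/s.
First burn Δv₁ = |v_p − v₁| = 0.9025 km/s.
Circular speed at r₂: v₂ = √(μ/r₂) = 1.286 km/s.
Transfer-orbit speed at r₂: v_a = √[μ(2/r₂ − 1/a_t)] = 0.7153 km/s.
Second burn Δv₂ = |v₂ − v_a| = 0.5707 km/s.
Total Δv = Δv₁ + Δv₂ = 1.473 km/s.

Δv = 1.47 km/s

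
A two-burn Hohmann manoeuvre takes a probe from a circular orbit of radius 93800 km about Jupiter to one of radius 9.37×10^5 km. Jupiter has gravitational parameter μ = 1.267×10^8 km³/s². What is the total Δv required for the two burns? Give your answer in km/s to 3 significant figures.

Semi-major axis of the transfer orbit: a_t = (93800 + 9.370×10^5)/2 = 5.154×10^5 km.
At r₁ the circular-orbit speed is v₁ = √(μ/r₁) = 36.75 km/s.
Transfer-orbit speed at r₁ (v² = μ(2/r − 1/a)): v_p = √[μ(2/r₁ − 1/a_t)] = 49.55 km/s.
First burn Δv₁ = |v_p − v₁| = 12.80 km/s.
At r₂, v₂ = √(μ/r₂) = 11.6284 km/s.
Transfer-orbit speed at r₂: v_a = √[μ(2/r₂ − 1/a_t)] = 4.96075 km/s.
Second burn Δv₂ = |v₂ − v_a| = 6.668 km/s.
Δv = Δv₁ + Δv₂ = 12.80 + 6.668 = 19.47 km/s.

Δv = 19.5 km/s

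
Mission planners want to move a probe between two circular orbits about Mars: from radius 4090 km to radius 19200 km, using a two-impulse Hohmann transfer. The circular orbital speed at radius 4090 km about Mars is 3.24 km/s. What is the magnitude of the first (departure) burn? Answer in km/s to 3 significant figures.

Δv₁ = 0.920 km/s

From the circular-orbit relation v² = μ/r at r = 4090 km: μ = v²r = (3.24)² × 4090 = 42935.2 km³/s².
Semi-major axis of the transfer orbit: a_t = (4090 + 19200)/2 = 11645 km.
On the circular orbit at r = 4090 km, v_c = √(μ/r) = 3.2400 km/s.
Transfer-orbit speed at the same r (vis-viva, a = a_t): v_t = √[μ(2/r − 1/a_t)] = 4.1603 km/s.
Δv₁ = |v_t − v_c| = |4.1603 − 3.2400| = 0.9203 km/s.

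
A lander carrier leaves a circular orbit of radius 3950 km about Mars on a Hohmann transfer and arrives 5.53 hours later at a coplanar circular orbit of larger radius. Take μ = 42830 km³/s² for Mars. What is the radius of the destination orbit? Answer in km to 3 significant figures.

r₂ = 20000 km

Transfer time t = 5.53 hours = 19908 s, and t = π√(a_t³/μ).
So a_t = (μ t²/π²)^(1/3) = (42830 × (19908)² / π²)^(1/3) = 11981 km.
Since a_t = (r₁ + r₂)/2, r₂ = 2a_t − r₁ = 2×11981 − 3950 = 20012 km.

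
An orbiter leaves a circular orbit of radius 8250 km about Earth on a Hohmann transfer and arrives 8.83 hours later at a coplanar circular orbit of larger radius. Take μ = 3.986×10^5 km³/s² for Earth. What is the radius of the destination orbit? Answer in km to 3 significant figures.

r₂ = 60600 km

Transfer time t = 8.83 hours = 31788 s, and t = π√(a_t³/μ).
So a_t = (μ t²/π²)^(1/3) = (3.986×10^5 × (31788)² / π²)^(1/3) = 34429 km.
Since a_t = (r₁ + r₂)/2, r₂ = 2a_t − r₁ = 2×34429 − 8250 = 60608 km.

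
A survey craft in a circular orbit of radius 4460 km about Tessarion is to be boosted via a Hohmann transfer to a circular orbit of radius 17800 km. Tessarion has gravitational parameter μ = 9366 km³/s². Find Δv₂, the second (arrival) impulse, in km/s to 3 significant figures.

Δv₂ = 0.266 km/s

Semi-major axis of the transfer orbit: a_t = (4460 + 17800)/2 = 11130 km.
On the circular orbit at r = 17800 km, v_c = √(μ/r) = 0.7254 km/s.
Vis-viva on the transfer ellipse at r = 17800 km gives v_t = √[μ(2/r − 1/a_t)] = 0.4592 km/s.
Δv₂ = |v_t − v_c| = |0.4592 − 0.7254| = 0.2662 km/s.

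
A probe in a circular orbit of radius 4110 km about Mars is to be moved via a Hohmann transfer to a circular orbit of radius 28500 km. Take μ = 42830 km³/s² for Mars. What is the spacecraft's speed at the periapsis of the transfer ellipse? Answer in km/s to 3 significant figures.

Semi-major axis of the transfer orbit: a_t = (4110 + 28500)/2 = 16305 km.
At periapsis, r = 4110 km.
Applying v² = μ(2/r − 1/a_t): v = 4.268 km/s.

v = 4.27 km/s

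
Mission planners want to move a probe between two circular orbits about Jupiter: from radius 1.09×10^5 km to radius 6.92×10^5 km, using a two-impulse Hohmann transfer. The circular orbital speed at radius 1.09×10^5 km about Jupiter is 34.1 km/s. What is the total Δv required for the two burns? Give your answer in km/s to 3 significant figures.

From the circular-orbit relation v² = μ/r at r = 1.09×10^5 km: μ = v²r = (34.1)² × 1.09×10^5 = 1.26746×10^8 km³/s².
Transfer-ellipse semi-major axis a_t = (r₁ + r₂)/2 = (1.090×10^5 + 6.920×10^5)/2 = 4.005×10^5 km.
At r₁ the circular-orbit speed is v₁ = √(μ/r₁) = 34.100 km/s.
On the transfer ellipse at r₁, v² = μ(2/r − 1/a) gives v_p = √[μ(2/r₁ − 1/a_t)] = 44.824 km/s.
First burn Δv₁ = |v_p − v₁| = 10.724 km/s.
At r₂, v₂ = √(μ/r₂) = 13.53364 km/s.
Transfer-orbit speed at r₂: v_a = √[μ(2/r₂ − 1/a_t)] = 7.060356 km/s.
Second burn Δv₂ = |v₂ − v_a| = 6.4733 km/s.
Δv = Δv₁ + Δv₂ = 10.724 + 6.4733 = 17.20 km/s.

Δv = 17.2 km/s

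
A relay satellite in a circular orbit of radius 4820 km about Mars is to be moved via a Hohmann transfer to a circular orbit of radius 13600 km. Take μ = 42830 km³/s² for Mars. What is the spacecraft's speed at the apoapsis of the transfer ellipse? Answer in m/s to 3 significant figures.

v = 1280 m/s

Semi-major axis of the transfer orbit: a_t = (4820 + 13600)/2 = 9210 km.
At apoapsis, r = 13600 km.
Applying v² = μ(2/r − 1/a_t): v = 1.284 km/s.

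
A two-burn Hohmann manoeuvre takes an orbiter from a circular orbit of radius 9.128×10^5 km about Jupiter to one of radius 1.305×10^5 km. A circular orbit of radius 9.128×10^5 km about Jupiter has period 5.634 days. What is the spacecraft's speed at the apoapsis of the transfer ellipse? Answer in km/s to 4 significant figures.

v = 5.893 km/s

From Kepler's third law T² = 4π²r³/μ at r = 9.128×10^5 km, T = 5.634 days = 5.634 × 86400 s = 4.867776×10^5 s: μ = 4π²r³/T² = 1.26714×10^8 km³/s².
Semi-major axis of the transfer orbit: a_t = (9.128×10^5 + 1.305×10^5)/2 = 5.2165×10^5 km.
At apoapsis, r = 9.128×10^5 km.
Applying v² = μ(2/r − 1/a_t): v = 5.893 km/s.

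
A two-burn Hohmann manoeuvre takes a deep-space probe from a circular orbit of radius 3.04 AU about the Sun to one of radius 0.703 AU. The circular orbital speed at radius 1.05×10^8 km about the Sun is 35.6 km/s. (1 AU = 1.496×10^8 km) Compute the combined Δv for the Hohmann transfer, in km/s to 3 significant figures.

Δv = 16.4 km/s

From the circular-orbit relation v² = μ/r at r = 1.05×10^8 km: μ = v²r = (35.6)² × 1.05×10^8 = 1.33073×10^11 km³/s².
In km: r₁ = 3.04 × 1.496×10^8 = 4.54784×10^8 km; r₂ = 0.703 × 1.496×10^8 = 1.051688×10^8 km.
Transfer-ellipse semi-major axis a_t = (r₁ + r₂)/2 = (4.54784×10^8 + 1.051688×10^8)/2 = 2.799764×10^8 km.
At r₁ the circular-orbit speed is v₁ = √(μ/r₁) = 17.106 km/s.
Transfer-orbit speed at r₁ (v² = μ(2/r − 1/a)): v_a = √[μ(2/r₁ − 1/a_t)] = 10.484 km/s.
First burn Δv₁ = |v_a − v₁| = 6.622 km/s.
Circular speed at r₂: v₂ = √(μ/r₂) = 35.571 km/s.
Transfer-orbit speed at r₂: v_p = √[μ(2/r₂ − 1/a_t)] = 45.336 km/s.
Second burn Δv₂ = |v₂ − v_p| = 9.765 km/s.
Total Δv = Δv₁ + Δv₂ = 16.39 km/s.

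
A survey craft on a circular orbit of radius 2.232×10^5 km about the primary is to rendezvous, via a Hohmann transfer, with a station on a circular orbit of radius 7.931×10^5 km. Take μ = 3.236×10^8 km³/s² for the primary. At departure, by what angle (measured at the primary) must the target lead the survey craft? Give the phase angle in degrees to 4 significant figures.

The Hohmann ellipse has a_t = (r₁ + r₂)/2 = 5.0815×10^5 km.
Transfer time t = π√(a_t³/μ) = 63260 s.
The target's mean motion on its circular orbit is ω₂ = √(μ/r₂³) = 2.547×10^-5 rad/s.
Angle swept by the target during transfer: ω₂·t = 1.6112 rad = 92.31°.
The survey craft traverses 180° on the transfer ellipse, so the target must lead by 180° − 92.31° = 87.69°.

φ = 87.69°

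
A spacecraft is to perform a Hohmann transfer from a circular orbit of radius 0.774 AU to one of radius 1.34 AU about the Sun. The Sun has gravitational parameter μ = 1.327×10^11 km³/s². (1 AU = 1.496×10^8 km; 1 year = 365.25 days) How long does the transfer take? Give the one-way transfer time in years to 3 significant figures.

t = 0.543 years

In km: r₁ = 0.774 × 1.496×10^8 = 1.157904×10^8 km; r₂ = 1.34 × 1.496×10^8 = 2.00464×10^8 km.
The Hohmann ellipse has a_t = (r₁ + r₂)/2 = 1.581272×10^8 km.
Transfer time t = π√(a_t³/μ) = π√((1.581272×10^8)³ / 1.327×10^11) = 1.715×10^7 s.
Converting: 1.715×10^7 s ÷ 3.15576×10^7 s/year (365.25 × 86400) = 0.543 years.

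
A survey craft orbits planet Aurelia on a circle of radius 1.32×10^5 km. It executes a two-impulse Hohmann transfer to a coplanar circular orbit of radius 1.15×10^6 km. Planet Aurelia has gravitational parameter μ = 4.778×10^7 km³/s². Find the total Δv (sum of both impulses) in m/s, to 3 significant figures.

Δv = 9980 m/s

Transfer-ellipse semi-major axis a_t = (r₁ + r₂)/2 = (1.320×10^5 + 1.150×10^6)/2 = 6.410×10^5 km.
At r₁ the circular-orbit speed is v₁ = √(μ/r₁) = 19.0255 km/s.
Transfer-orbit speed at r₁ (vis-viva): v_p = √[μ(2/r₁ − 1/a_t)] = 25.4833 km/s.
First burn Δv₁ = |v_p − v₁| = 6.458 km/s.
Circular speed at r₂: v₂ = √(μ/r₂) = 6.446 km/s.
Transfer-orbit speed at r₂: v_a = √[μ(2/r₂ − 1/a_t)] = 2.925 km/s.
Second burn Δv₂ = |v₂ − v_a| = 3.521 km/s.
Δv = Δv₁ + Δv₂ = 6.458 + 3.521 = 9.979 km/s.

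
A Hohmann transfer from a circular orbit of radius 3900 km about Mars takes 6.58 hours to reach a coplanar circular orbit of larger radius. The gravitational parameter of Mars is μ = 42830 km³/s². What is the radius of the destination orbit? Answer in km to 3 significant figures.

r₂ = 23000 km

Transfer time t = 6.58 hours = 23688 s, and t = π√(a_t³/μ).
So a_t = (μ t²/π²)^(1/3) = (42830 × (23688)² / π²)^(1/3) = 13453 km.
Since a_t = (r₁ + r₂)/2, r₂ = 2a_t − r₁ = 2×13453 − 3900 = 23006 km.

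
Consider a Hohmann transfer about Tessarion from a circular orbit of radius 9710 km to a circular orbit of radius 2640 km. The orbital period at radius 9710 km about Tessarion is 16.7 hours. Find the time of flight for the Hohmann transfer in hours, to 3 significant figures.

t = 4.23 hours

From Kepler's third law T² = 4π²r³/μ at r = 9710 km, T = 16.7 hours = 16.7 × 3600 s = 60120 s: μ = 4π²r³/T² = 9999.53 km³/s².
Transfer-ellipse semi-major axis a_t = (r₁ + r₂)/2 = (9710 + 2640)/2 = 6175 km.
By Kepler's third law the transfer-orbit period is T = 2π√(a_t³/μ), so t = T/2 = 15240 s.
Converting: 15240 s ÷ 3600 s/hour = 4.23 hours.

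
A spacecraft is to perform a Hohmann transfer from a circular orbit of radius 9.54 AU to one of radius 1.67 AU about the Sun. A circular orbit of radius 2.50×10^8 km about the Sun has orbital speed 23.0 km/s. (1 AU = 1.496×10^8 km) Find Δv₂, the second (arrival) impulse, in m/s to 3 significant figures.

Δv₂ = 7010 m/s

From the circular-orbit relation v² = μ/r at r = 2.50×10^8 km: μ = v²r = (23.0)² × 2.50×10^8 = 1.32250×10^11 km³/s².
In km: r₁ = 9.54 × 1.496×10^8 = 1.427184×10^9 km; r₂ = 1.67 × 1.496×10^8 = 2.49832×10^8 km.
Transfer-ellipse semi-major axis a_t = (r₁ + r₂)/2 = (1.427184×10^9 + 2.49832×10^8)/2 = 8.38508×10^8 km.
Circular speed at r = 2.49832×10^8 km: v_c = √(μ/r) = 23.008 km/s.
Transfer-orbit speed at the same r (vis-viva, a = a_t): v_t = √[μ(2/r − 1/a_t)] = 30.017 km/s.
Δv₂ = |v_t − v_c| = |30.017 − 23.008| = 7.009 km/s.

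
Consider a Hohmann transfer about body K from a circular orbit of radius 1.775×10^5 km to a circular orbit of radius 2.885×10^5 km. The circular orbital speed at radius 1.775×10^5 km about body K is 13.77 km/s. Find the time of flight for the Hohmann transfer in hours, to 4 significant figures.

From the circular-orbit relation v² = μ/r at r = 1.775×10^5 km: μ = v²r = (13.77)² × 1.775×10^5 = 3.36563×10^7 km³/s².
Transfer-ellipse semi-major axis a_t = (r₁ + r₂)/2 = (1.775×10^5 + 2.885×10^5)/2 = 2.330×10^5 km.
Half the transfer-orbit period gives t = π√(a_t³/μ) = 60900 s.
Converting: 60900 s ÷ 3600 s/hour = 16.92 hours.

t = 16.92 hours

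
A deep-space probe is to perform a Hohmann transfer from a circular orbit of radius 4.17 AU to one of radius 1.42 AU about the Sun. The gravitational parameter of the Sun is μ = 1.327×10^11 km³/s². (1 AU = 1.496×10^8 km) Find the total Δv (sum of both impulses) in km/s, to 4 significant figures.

Δv = 9.724 km/s

In km: r₁ = 4.17 × 1.496×10^8 = 6.23832×10^8 km; r₂ = 1.42 × 1.496×10^8 = 2.12432×10^8 km.
Semi-major axis of the transfer orbit: a_t = (6.23832×10^8 + 2.12432×10^8)/2 = 4.18132×10^8 km.
Circular speed at r₁: v₁ = √(μ/r₁) = √(1.327×10^11/6.23832×10^8) = 14.585 km/s.
On the transfer ellipse at r₁, vis-viva gives v_a = √[μ(2/r₁ − 1/a_t)] = 10.396 km/s.
First burn Δv₁ = |v_a − v₁| = 4.189 km/s.
Circular speed at r₂: v₂ = √(μ/r₂) = 24.993 km/s.
Transfer-orbit speed at r₂: v_p = √[μ(2/r₂ − 1/a_t)] = 30.528 km/s.
Second burn Δv₂ = |v₂ − v_p| = 5.535 km/s.
Total Δv = Δv₁ + Δv₂ = 9.724 km/s.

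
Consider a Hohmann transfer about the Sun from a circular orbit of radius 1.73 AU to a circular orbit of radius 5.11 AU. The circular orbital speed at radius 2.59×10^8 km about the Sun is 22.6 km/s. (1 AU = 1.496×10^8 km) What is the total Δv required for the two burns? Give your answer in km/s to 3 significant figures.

From the circular-orbit relation v² = μ/r at r = 2.59×10^8 km: μ = v²r = (22.6)² × 2.59×10^8 = 1.32287×10^11 km³/s².
In km: r₁ = 1.73 × 1.496×10^8 = 2.58808×10^8 km; r₂ = 5.11 × 1.496×10^8 = 7.64456×10^8 km.
The Hohmann ellipse has a_t = (r₁ + r₂)/2 = 5.11632×10^8 km.
At r₁ the circular-orbit speed is v₁ = √(μ/r₁) = 22.608 km/s.
On the transfer ellipse at r₁, vis-viva gives v_p = √[μ(2/r₁ − 1/a_t)] = 27.635 km/s.
First burn Δv₁ = |v_p − v₁| = 5.027 km/s.
At r₂, v₂ = √(μ/r₂) = 13.155 km/s.
Transfer-orbit speed at r₂: v_a = √[μ(2/r₂ − 1/a_t)] = 9.3560 km/s.
Second burn Δv₂ = |v₂ − v_a| = 3.799 km/s.
Total Δv = Δv₁ + Δv₂ = 8.826 km/s.

Δv = 8.83 km/s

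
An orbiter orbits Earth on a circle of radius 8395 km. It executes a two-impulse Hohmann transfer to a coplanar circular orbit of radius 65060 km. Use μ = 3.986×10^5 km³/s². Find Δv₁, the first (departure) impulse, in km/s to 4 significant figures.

Transfer-ellipse semi-major axis a_t = (r₁ + r₂)/2 = (8395 + 65060)/2 = 36727.5 km.
On the circular orbit at r = 8395 km, v_c = √(μ/r) = 6.891 km/s.
Vis-viva on the transfer ellipse at r = 8395 km gives v_t = √[μ(2/r − 1/a_t)] = 9.171 km/s.
Δv₁ = |v_t − v_c| = |9.171 − 6.891| = 2.280 km/s.

Δv₁ = 2.280 km/s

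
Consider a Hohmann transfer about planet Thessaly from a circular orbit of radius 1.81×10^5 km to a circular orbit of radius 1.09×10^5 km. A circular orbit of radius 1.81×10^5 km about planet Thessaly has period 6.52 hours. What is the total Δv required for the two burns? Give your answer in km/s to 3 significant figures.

From Kepler's third law T² = 4π²r³/μ at r = 1.81×10^5 km, T = 6.52 hours = 6.52 × 3600 s = 23472 s: μ = 4π²r³/T² = 4.24908×10^8 km³/s².
Semi-major axis of the transfer orbit: a_t = (1.810×10^5 + 1.090×10^5)/2 = 1.450×10^5 km.
Circular speed at r₁: v₁ = √(μ/r₁) = √(4.24908×10^8/1.810×10^5) = 48.452 km/s.
On the transfer ellipse at r₁, vis-viva equation gives v_a = √[μ(2/r₁ − 1/a_t)] = 42.009 km/s.
First burn Δv₁ = |v_a − v₁| = 6.443 km/s.
At r₂, v₂ = √(μ/r₂) = 62.436 km/s.
Transfer-orbit speed at r₂: v_p = √[μ(2/r₂ − 1/a_t)] = 69.757 km/s.
Second burn Δv₂ = |v₂ − v_p| = 7.321 km/s.
Total Δv = Δv₁ + Δv₂ = 13.76 km/s.

Δv = 13.8 km/s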